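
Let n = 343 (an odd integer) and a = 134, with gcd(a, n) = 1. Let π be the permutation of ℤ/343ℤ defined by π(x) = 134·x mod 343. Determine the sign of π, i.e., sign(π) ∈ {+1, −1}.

Orbit of 141 under x↦134x: [141, 29, 113, 50, 183, 169, 8]… (length divides ord_343(134)).
Cycle type of π: 49×6 + 7×6 + 1×7; total 19 cycles.
sign(π) = (−1)^{n − #cycles} = (−1)^{343−19} = (−1)^324 = +1.

+1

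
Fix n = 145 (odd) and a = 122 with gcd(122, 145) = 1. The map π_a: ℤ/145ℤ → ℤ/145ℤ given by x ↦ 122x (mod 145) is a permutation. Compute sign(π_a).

Start at x=38: 38 → 141 → 92 → 59 → 93 → 36 → 42 → … (one orbit).
The orbit structure of x ↦ 122x mod 145: 8 orbits of sizes [28, 28, 28, 28, 14, 14, 4, 1].
sign(π) = (−1)^{n − #cycles} = (−1)^{145−8} = (−1)^137 = -1.

-1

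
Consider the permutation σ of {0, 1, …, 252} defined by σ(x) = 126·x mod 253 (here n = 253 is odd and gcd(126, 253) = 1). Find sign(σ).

Start at x=126: 126 → 190 → 158 → 174 → 166 → 170 → 168 → … (one orbit).
6 cycles of lengths [110, 110, 22, 5, 5, 1].
n − c = 253 − 6 = 247; sign = (−1)^247 = -1.
The Jacobi symbol (126|253) = -1 (Zolotarev) agrees.

-1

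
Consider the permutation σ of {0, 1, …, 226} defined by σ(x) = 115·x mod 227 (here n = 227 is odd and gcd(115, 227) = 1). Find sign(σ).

Trace 148: π^k(148) = [148, 222, 106, 159, 125, 74, 111] for k=0..6.
Decompose π into cycles: lengths [226, 1] (2 cycles, including the fixed point 0).
n − c = 227 − 2 = 225; sign = (−1)^225 = -1.

-1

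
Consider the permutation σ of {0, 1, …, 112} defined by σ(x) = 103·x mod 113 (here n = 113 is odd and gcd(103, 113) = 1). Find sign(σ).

Trace 83: π^k(83) = [83, 74, 51, 55, 15, 76, 31] for k=0..6.
2 cycles of lengths [112, 1].
With 2 cycles on 113 points, sign = (−1)^{113−2} = -1.
The Jacobi symbol (103|113) = -1 (Zolotarev) agrees.

-1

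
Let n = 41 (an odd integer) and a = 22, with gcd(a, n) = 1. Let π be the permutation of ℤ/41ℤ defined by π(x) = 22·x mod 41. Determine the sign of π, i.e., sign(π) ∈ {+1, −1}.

-1

Orbit of 38 under x↦22x: [38, 16, 24, 36, 13, 40, 19]… (length divides ord_41(22)).
π_22 has 2 disjoint cycles with lengths [40, 1] on {0,…,40}.
Σ(ℓ_i−1) = 41−2 = 39; sign = (−1)^39 = -1.
(22|41)_J = -1 (Zolotarev's lemma cross-check).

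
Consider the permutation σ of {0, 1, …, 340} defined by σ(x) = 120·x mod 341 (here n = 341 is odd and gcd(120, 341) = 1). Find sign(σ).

+1

Trace 153: π^k(153) = [153, 287, 340, 221, 263, 188, 54] for k=0..6.
39 cycles of lengths [10, 10, 10, 10, 10, 10, 10, 10, 10, 10, 10, 10, 10, 10, 10, 10, 10, 10, 10, 10, 10, 10, 10, 10, 10, 10, 10, 10, 10, 10, 10, 10, 10, 2, 2, 2, 2, 2, 1].
341 − 39 = 302 transpositions; sign(π) = (−1)^302 = +1.
Zolotarev: (120|341) = +1, matching the cycle-count sign.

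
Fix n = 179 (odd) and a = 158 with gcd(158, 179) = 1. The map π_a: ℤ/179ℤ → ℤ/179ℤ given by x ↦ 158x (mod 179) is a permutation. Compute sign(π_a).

Trace 110: π^k(110) = [110, 17, 1, 158, 83, 47, 87] for k=0..6.
The orbit structure of x ↦ 158x mod 179: 3 orbits of sizes [89, 89, 1].
Σ(ℓ_i−1) = 179−3 = 176; sign = (−1)^176 = +1.
(158|179)_J = +1 (Zolotarev's lemma cross-check).

+1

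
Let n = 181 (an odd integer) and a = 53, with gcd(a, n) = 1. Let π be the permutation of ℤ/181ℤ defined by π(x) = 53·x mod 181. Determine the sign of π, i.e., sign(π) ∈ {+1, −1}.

Start at x=30: 30 → 142 → 105 → 135 → 96 → 20 → 155 → … (one orbit).
Cycle lengths of π_53 on ℤ/181ℤ: [180, 1]; 2 cycles in total.
n − c = 181 − 2 = 179; sign = (−1)^179 = -1.

-1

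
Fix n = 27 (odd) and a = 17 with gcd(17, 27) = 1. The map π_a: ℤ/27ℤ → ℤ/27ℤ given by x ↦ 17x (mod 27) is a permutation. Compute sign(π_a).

-1

Orbit of 19 under x↦17x: [19, 26, 10, 8, 1, 17]… (length divides ord_27(17)).
8 cycles of lengths [6, 6, 6, 2, 2, 2, 2, 1].
sign(π) = (−1)^{n − #cycles} = (−1)^{27−8} = (−1)^19 = -1.
The Jacobi symbol (17|27) = -1 (Zolotarev) agrees.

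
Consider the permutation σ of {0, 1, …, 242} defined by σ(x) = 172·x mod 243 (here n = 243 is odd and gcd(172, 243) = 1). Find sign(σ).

Orbit of 73 under x↦172x: [73, 163, 91, 100, 190, 118, 127]… (length divides ord_243(172)).
π_172 has 27 disjoint cycles with lengths [27, 27, 27, 27, 27, 27, 9, 9, 9, 9, 9, 9, 3, 3, 3, 3, 3, 3, 1, 1, 1, 1, 1, 1, 1, 1, 1] on {0,…,242}.
sign(π) = (−1)^{n − #cycles} = (−1)^{243−27} = (−1)^216 = +1.
The Jacobi symbol (172|243) = +1 (Zolotarev) agrees.

+1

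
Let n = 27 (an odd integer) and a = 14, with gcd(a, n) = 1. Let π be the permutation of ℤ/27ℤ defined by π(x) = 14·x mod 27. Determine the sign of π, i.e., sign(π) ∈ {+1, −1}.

Trace 16: π^k(16) = [16, 8, 4, 2, 1, 14, 7] for k=0..6.
Cycle lengths of π_14 on ℤ/27ℤ: [18, 6, 2, 1]; 4 cycles in total.
n − c = 27 − 4 = 23; sign = (−1)^23 = -1.
Zolotarev: (14|27) = -1, matching the cycle-count sign.

-1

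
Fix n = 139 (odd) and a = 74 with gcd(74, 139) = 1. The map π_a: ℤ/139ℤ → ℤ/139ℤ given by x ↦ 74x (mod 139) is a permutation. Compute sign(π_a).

-1

Orbit of 23 under x↦74x: [23, 34, 14, 63, 75, 129, 94]… (length divides ord_139(74)).
Cycle type of π: 46×3 + 1; total 4 cycles.
4 cycles on 139: each ℓ→(−1)^(ℓ−1), product (−1)^135 = -1.
Via Zolotarev, sign(π_{74}) = (74|139) = -1.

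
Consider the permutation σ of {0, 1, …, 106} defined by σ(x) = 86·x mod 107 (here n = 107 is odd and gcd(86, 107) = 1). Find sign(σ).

+1

Start at x=100: 100 → 40 → 16 → 92 → 101 → 19 → 29 → … (one orbit).
Cycle type of π: 53×2 + 1; total 3 cycles.
n − c = 107 − 3 = 104; sign = (−1)^104 = +1.
Zolotarev: (86|107) = +1, matching the cycle-count sign.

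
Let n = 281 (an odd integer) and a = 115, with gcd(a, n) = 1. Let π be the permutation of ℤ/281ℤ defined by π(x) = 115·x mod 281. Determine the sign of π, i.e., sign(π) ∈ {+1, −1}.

-1

Start at x=163: 163 → 199 → 124 → 210 → 265 → 127 → 274 → … (one orbit).
The orbit structure of x ↦ 115x mod 281: 2 orbits of sizes [280, 1].
Σ(ℓ_i−1) = 281−2 = 279; sign = (−1)^279 = -1.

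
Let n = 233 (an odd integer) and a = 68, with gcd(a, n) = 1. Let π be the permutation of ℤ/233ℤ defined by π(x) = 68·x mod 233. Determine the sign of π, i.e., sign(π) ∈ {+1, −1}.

Trace 49: π^k(49) = [49, 70, 100, 43, 128, 83, 52] for k=0..6.
Decompose π into cycles: lengths [232, 1] (2 cycles, including the fixed point 0).
With 2 cycles on 233 points, sign = (−1)^{233−2} = -1.
Via Zolotarev, sign(π_{68}) = (68|233) = -1.

-1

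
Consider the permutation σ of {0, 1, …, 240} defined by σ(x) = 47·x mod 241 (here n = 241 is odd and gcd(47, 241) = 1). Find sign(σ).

+1

Trace 8: π^k(8) = [8, 135, 79, 98, 27, 64, 116] for k=0..6.
Cycle type of π: 40×6 + 1; total 7 cycles.
Σ(ℓ_i−1) = 241−7 = 234; sign = (−1)^234 = +1.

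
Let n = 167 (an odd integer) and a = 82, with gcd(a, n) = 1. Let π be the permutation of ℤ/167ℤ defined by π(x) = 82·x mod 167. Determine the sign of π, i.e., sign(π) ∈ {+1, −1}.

Orbit of 14 under x↦82x: [14, 146, 115, 78, 50, 92, 29]… (length divides ord_167(82)).
π_82 has 2 disjoint cycles with lengths [166, 1] on {0,…,166}.
n − c = 167 − 2 = 165; sign = (−1)^165 = -1.

-1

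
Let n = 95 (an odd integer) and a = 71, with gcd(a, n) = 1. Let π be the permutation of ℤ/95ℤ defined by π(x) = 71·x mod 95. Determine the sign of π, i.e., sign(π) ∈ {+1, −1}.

-1

Start at x=21: 21 → 66 → 31 → 16 → 91 → 1 → 71 → … (one orbit).
10 cycles of lengths [18, 18, 18, 18, 18, 1, 1, 1, 1, 1].
sign(π) = (−1)^{n − #cycles} = (−1)^{95−10} = (−1)^85 = -1.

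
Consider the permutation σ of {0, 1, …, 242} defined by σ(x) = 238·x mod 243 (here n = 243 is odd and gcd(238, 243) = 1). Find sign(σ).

Trace 193: π^k(193) = [193, 7, 208, 175, 97, 1, 238] for k=0..6.
Decompose π into cycles: lengths [81, 81, 27, 27, 9, 9, 3, 3, 1, 1, 1] (11 cycles, including the fixed point 0).
n − c = 243 − 11 = 232; sign = (−1)^232 = +1.

+1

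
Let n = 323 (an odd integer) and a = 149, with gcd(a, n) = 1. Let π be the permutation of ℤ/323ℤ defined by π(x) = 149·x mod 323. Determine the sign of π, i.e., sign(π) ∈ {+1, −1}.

Orbit of 290 under x↦149x: [290, 251, 254, 55, 120, 115, 16]… (length divides ord_323(149)).
Cycle type of π: 36×8 + 9×2 + 4×4 + 1; total 15 cycles.
n − c = 323 − 15 = 308; sign = (−1)^308 = +1.

+1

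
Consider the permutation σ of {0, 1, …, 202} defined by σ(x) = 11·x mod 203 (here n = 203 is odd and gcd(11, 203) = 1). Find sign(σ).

Orbit of 57 under x↦11x: [57, 18, 198, 148, 4, 44, 78]… (length divides ord_203(11)).
Cycle lengths of π_11 on ℤ/203ℤ: [84, 84, 28, 3, 3, 1]; 6 cycles in total.
With 6 cycles on 203 points, sign = (−1)^{203−6} = -1.
The Jacobi symbol (11|203) = -1 (Zolotarev) agrees.

-1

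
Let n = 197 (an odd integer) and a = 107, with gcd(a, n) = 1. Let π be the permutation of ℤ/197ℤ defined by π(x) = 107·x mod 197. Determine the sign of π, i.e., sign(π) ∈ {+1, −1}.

Orbit of 169 under x↦107x: [169, 156, 144, 42, 160, 178, 134]… (length divides ord_197(107)).
π_107 has 3 disjoint cycles with lengths [98, 98, 1] on {0,…,196}.
197 − 3 = 194 transpositions; sign(π) = (−1)^194 = +1.

+1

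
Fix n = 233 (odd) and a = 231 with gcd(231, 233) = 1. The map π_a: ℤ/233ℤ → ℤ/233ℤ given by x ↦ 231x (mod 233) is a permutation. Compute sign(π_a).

Start at x=169: 169 → 128 → 210 → 46 → 141 → 184 → 98 → … (one orbit).
π_231 has 5 disjoint cycles with lengths [58, 58, 58, 58, 1] on {0,…,232}.
With 5 cycles on 233 points, sign = (−1)^{233−5} = +1.

+1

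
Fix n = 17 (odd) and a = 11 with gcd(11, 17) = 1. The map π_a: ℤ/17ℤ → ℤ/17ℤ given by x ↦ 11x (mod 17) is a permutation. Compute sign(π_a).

Trace 1: π^k(1) = [1, 11, 2, 5, 4, 10, 8] for k=0..6.
π_11 has 2 disjoint cycles with lengths [16, 1] on {0,…,16}.
2 cycles on 17: each ℓ→(−1)^(ℓ−1), product (−1)^15 = -1.

-1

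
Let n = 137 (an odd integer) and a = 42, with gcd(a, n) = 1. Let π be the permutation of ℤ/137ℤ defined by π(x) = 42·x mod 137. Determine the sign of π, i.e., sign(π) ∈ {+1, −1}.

-1

Trace 22: π^k(22) = [22, 102, 37, 47, 56, 23, 7] for k=0..6.
Cycle type of π: 136 + 1; total 2 cycles.
With 2 cycles on 137 points, sign = (−1)^{137−2} = -1.
The Jacobi symbol (42|137) = -1 (Zolotarev) agrees.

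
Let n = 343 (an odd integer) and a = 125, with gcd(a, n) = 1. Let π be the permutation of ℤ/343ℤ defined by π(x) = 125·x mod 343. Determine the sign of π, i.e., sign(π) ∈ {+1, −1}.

-1

Orbit of 139 under x↦125x: [139, 225, 342, 218, 153, 260, 258]… (length divides ord_343(125)).
Cycle lengths of π_125 on ℤ/343ℤ: [98, 98, 98, 14, 14, 14, 2, 2, 2, 1]; 10 cycles in total.
n − c = 343 − 10 = 333; sign = (−1)^333 = -1.
Zolotarev: (125|343) = -1, matching the cycle-count sign.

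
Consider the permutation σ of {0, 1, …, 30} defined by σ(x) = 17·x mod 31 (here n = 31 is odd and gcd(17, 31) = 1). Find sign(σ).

-1

Trace 2: π^k(2) = [2, 3, 20, 30, 14, 21, 16] for k=0..6.
The orbit structure of x ↦ 17x mod 31: 2 orbits of sizes [30, 1].
With 2 cycles on 31 points, sign = (−1)^{31−2} = -1.
The Jacobi symbol (17|31) = -1 (Zolotarev) agrees.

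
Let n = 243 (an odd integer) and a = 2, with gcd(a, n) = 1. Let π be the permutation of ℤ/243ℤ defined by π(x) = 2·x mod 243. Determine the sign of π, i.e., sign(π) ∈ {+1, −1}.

Orbit of 46 under x↦2x: [46, 92, 184, 125, 7, 14, 28]… (length divides ord_243(2)).
Cycle lengths of π_2 on ℤ/243ℤ: [162, 54, 18, 6, 2, 1]; 6 cycles in total.
243 − 6 = 237 transpositions; sign(π) = (−1)^237 = -1.

-1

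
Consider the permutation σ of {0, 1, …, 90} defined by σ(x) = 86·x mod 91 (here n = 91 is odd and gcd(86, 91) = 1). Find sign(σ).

Start at x=64: 64 → 44 → 53 → 8 → 51 → 18 → 1 → … (one orbit).
Cycle lengths of π_86 on ℤ/91ℤ: [12, 12, 12, 12, 12, 12, 4, 4, 4, 3, 3, 1]; 12 cycles in total.
sign(π) = (−1)^{n − #cycles} = (−1)^{91−12} = (−1)^79 = -1.
Check: (86/91) = -1 by Zolotarev.

-1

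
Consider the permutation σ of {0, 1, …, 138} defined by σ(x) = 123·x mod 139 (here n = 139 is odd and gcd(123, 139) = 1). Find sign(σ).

Trace 66: π^k(66) = [66, 56, 77, 19, 113, 138, 16] for k=0..6.
2 cycles of lengths [138, 1].
Σ(ℓ_i−1) = 139−2 = 137; sign = (−1)^137 = -1.

-1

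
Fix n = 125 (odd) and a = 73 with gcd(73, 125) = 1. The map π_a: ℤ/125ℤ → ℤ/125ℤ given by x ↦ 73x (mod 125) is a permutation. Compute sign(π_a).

-1

Start at x=18: 18 → 64 → 47 → 56 → 88 → 49 → 77 → … (one orbit).
Cycle lengths of π_73 on ℤ/125ℤ: [100, 20, 4, 1]; 4 cycles in total.
sign(π) = (−1)^{n − #cycles} = (−1)^{125−4} = (−1)^121 = -1.
The Jacobi symbol (73|125) = -1 (Zolotarev) agrees.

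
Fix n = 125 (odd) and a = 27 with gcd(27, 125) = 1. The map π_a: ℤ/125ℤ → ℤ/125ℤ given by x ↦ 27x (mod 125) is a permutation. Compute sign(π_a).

Start at x=93: 93 → 11 → 47 → 19 → 13 → 101 → 102 → … (one orbit).
Cycle lengths of π_27 on ℤ/125ℤ: [100, 20, 4, 1]; 4 cycles in total.
125 − 4 = 121 transpositions; sign(π) = (−1)^121 = -1.
The Jacobi symbol (27|125) = -1 (Zolotarev) agrees.

-1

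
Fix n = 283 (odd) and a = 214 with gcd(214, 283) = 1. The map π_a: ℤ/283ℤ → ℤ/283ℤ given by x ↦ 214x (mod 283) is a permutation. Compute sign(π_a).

Start at x=100: 100 → 175 → 94 → 23 → 111 → 265 → 110 → … (one orbit).
Cycle lengths of π_214 on ℤ/283ℤ: [141, 141, 1]; 3 cycles in total.
n − c = 283 − 3 = 280; sign = (−1)^280 = +1.

+1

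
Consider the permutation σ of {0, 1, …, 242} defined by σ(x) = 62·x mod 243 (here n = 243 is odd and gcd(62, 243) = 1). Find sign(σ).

-1

Start at x=163: 163 → 143 → 118 → 26 → 154 → 71 → 28 → … (one orbit).
π_62 has 14 disjoint cycles with lengths [54, 54, 54, 18, 18, 18, 6, 6, 6, 2, 2, 2, 2, 1] on {0,…,242}.
14 cycles on 243: each ℓ→(−1)^(ℓ−1), product (−1)^229 = -1.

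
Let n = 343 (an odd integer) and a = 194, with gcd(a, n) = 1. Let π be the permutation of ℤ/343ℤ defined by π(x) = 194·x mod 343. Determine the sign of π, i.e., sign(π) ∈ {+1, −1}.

-1

Orbit of 45 under x↦194x: [45, 155, 229, 179, 83, 324, 87]… (length divides ord_343(194)).
Cycle type of π: 294 + 42 + 6 + 1; total 4 cycles.
Σ(ℓ_i−1) = 343−4 = 339; sign = (−1)^339 = -1.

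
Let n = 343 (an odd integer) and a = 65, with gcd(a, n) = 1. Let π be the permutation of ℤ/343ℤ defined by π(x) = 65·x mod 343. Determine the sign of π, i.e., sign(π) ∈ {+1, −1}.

+1

Start at x=232: 232 → 331 → 249 → 64 → 44 → 116 → 337 → … (one orbit).
Cycle type of π: 147×2 + 21×2 + 3×2 + 1; total 7 cycles.
7 cycles on 343: each ℓ→(−1)^(ℓ−1), product (−1)^336 = +1.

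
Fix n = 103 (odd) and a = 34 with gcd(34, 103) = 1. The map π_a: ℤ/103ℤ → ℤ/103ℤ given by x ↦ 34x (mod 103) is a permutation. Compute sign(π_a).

+1

Trace 61: π^k(61) = [61, 14, 64, 13, 30, 93, 72] for k=0..6.
7 cycles of lengths [17, 17, 17, 17, 17, 17, 1].
7 cycles on 103: each ℓ→(−1)^(ℓ−1), product (−1)^96 = +1.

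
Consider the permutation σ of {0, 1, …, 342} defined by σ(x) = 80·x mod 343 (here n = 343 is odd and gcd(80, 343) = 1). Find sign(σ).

Start at x=68: 68 → 295 → 276 → 128 → 293 → 116 → 19 → … (one orbit).
Cycle lengths of π_80 on ℤ/343ℤ: [42, 42, 42, 42, 42, 42, 42, 6, 6, 6, 6, 6, 6, 6, 6, 1]; 16 cycles in total.
sign(π) = (−1)^{n − #cycles} = (−1)^{343−16} = (−1)^327 = -1.
(80|343)_J = -1 (Zolotarev's lemma cross-check).

-1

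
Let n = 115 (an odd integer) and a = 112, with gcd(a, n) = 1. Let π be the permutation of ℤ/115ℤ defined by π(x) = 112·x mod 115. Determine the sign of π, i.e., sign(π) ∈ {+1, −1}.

Trace 7: π^k(7) = [7, 94, 63, 41, 107, 24, 43] for k=0..6.
Decompose π into cycles: lengths [44, 44, 22, 4, 1] (5 cycles, including the fixed point 0).
Σ(ℓ_i−1) = 115−5 = 110; sign = (−1)^110 = +1.

+1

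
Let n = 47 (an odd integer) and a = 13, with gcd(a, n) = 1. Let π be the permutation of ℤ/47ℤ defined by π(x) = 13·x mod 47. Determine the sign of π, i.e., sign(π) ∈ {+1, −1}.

-1

Trace 26: π^k(26) = [26, 9, 23, 17, 33, 6, 31] for k=0..6.
2 cycles of lengths [46, 1].
2 cycles on 47: each ℓ→(−1)^(ℓ−1), product (−1)^45 = -1.
Check: (13/47) = -1 by Zolotarev.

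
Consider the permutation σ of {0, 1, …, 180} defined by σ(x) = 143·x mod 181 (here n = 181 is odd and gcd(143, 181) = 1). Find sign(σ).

Start at x=9: 9 → 20 → 145 → 101 → 144 → 139 → 148 → … (one orbit).
Cycle lengths of π_143 on ℤ/181ℤ: [90, 90, 1]; 3 cycles in total.
Σ(ℓ_i−1) = 181−3 = 178; sign = (−1)^178 = +1.

+1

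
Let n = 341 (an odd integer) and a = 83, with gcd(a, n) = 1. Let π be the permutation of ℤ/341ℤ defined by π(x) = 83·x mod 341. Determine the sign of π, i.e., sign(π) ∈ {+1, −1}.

+1

Start at x=169: 169 → 46 → 67 → 105 → 190 → 84 → 152 → … (one orbit).
Decompose π into cycles: lengths [30, 30, 30, 30, 30, 30, 30, 30, 30, 30, 30, 10, 1] (13 cycles, including the fixed point 0).
Σ(ℓ_i−1) = 341−13 = 328; sign = (−1)^328 = +1.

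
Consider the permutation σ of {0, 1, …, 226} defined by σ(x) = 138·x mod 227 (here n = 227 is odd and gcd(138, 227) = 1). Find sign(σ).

Orbit of 188 under x↦138x: [188, 66, 28, 5, 9, 107, 11]… (length divides ord_227(138)).
The orbit structure of x ↦ 138x mod 227: 2 orbits of sizes [226, 1].
n − c = 227 − 2 = 225; sign = (−1)^225 = -1.

-1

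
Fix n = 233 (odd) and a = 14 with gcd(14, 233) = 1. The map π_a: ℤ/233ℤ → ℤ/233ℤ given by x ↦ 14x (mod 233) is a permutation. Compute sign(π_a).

+1

Trace 182: π^k(182) = [182, 218, 23, 89, 81, 202, 32] for k=0..6.
Cycle type of π: 116×2 + 1; total 3 cycles.
sign(π) = (−1)^{n − #cycles} = (−1)^{233−3} = (−1)^230 = +1.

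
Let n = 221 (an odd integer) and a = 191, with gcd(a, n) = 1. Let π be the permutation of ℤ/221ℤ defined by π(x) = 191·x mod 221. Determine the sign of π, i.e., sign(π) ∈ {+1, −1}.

Orbit of 157 under x↦191x: [157, 152, 81, 1, 191, 16, 183]… (length divides ord_221(191)).
Cycle type of π: 12×16 + 4×4 + 3×4 + 1; total 25 cycles.
n − c = 221 − 25 = 196; sign = (−1)^196 = +1.
Check: (191/221) = +1 by Zolotarev.

+1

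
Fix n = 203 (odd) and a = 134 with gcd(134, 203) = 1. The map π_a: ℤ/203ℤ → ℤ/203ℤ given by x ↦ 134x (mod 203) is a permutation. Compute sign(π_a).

Start at x=162: 162 → 190 → 85 → 22 → 106 → 197 → 8 → … (one orbit).
The orbit structure of x ↦ 134x mod 203: 14 orbits of sizes [28, 28, 28, 28, 28, 28, 28, 1, 1, 1, 1, 1, 1, 1].
Σ(ℓ_i−1) = 203−14 = 189; sign = (−1)^189 = -1.

-1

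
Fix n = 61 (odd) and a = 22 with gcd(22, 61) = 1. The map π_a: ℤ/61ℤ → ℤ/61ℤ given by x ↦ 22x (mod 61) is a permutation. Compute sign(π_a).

Orbit of 47 under x↦22x: [47, 58, 56, 12, 20, 13, 42]… (length divides ord_61(22)).
Cycle lengths of π_22 on ℤ/61ℤ: [15, 15, 15, 15, 1]; 5 cycles in total.
Σ(ℓ_i−1) = 61−5 = 56; sign = (−1)^56 = +1.
The Jacobi symbol (22|61) = +1 (Zolotarev) agrees.

+1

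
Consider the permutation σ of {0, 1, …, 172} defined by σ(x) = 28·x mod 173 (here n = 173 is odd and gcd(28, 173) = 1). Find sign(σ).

Start at x=72: 72 → 113 → 50 → 16 → 102 → 88 → 42 → … (one orbit).
Cycle lengths of π_28 on ℤ/173ℤ: [172, 1]; 2 cycles in total.
Σ(ℓ_i−1) = 173−2 = 171; sign = (−1)^171 = -1.
The Jacobi symbol (28|173) = -1 (Zolotarev) agrees.

-1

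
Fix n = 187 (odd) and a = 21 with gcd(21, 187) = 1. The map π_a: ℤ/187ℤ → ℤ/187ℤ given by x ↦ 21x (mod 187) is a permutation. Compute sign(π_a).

Trace 1: π^k(1) = [1, 21, 67, 98] for k=0..3.
π_21 has 50 disjoint cycles with lengths [4, 4, 4, 4, 4, 4, 4, 4, 4, 4, 4, 4, 4, 4, 4, 4, 4, 4, 4, 4, 4, 4, 4, 4, 4, 4, 4, 4, 4, 4, 4, 4, 4, 4, 4, 4, 4, 4, 4, 4, 4, 4, 4, 4, 2, 2, 2, 2, 2, 1] on {0,…,186}.
With 50 cycles on 187 points, sign = (−1)^{187−50} = -1.

-1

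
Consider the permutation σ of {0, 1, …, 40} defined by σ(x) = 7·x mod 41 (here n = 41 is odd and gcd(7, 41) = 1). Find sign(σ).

Start at x=26: 26 → 18 → 3 → 21 → 24 → 4 → 28 → … (one orbit).
Cycle lengths of π_7 on ℤ/41ℤ: [40, 1]; 2 cycles in total.
2 cycles on 41: each ℓ→(−1)^(ℓ−1), product (−1)^39 = -1.
(7|41)_J = -1 (Zolotarev's lemma cross-check).

-1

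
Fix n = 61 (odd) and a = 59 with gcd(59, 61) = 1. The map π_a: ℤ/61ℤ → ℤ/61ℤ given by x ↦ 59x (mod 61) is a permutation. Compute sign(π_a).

-1

Orbit of 37 under x↦59x: [37, 48, 26, 9, 43, 36, 50]… (length divides ord_61(59)).
Cycle lengths of π_59 on ℤ/61ℤ: [60, 1]; 2 cycles in total.
n − c = 61 − 2 = 59; sign = (−1)^59 = -1.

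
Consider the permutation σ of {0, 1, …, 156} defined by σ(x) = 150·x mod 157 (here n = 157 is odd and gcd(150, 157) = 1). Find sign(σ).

Trace 8: π^k(8) = [8, 101, 78, 82, 54, 93, 134] for k=0..6.
The orbit structure of x ↦ 150x mod 157: 4 orbits of sizes [52, 52, 52, 1].
n − c = 157 − 4 = 153; sign = (−1)^153 = -1.

-1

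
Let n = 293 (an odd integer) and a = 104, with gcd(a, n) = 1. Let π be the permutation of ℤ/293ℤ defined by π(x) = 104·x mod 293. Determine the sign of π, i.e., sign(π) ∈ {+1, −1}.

Orbit of 255 under x↦104x: [255, 150, 71, 59, 276, 283, 132]… (length divides ord_293(104)).
3 cycles of lengths [146, 146, 1].
293 − 3 = 290 transpositions; sign(π) = (−1)^290 = +1.
Via Zolotarev, sign(π_{104}) = (104|293) = +1.

+1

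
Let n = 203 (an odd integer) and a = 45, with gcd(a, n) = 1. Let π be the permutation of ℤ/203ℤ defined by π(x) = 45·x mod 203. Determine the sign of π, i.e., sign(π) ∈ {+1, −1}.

Start at x=20: 20 → 88 → 103 → 169 → 94 → 170 → 139 → … (one orbit).
The orbit structure of x ↦ 45x mod 203: 10 orbits of sizes [42, 42, 42, 42, 7, 7, 7, 7, 6, 1].
With 10 cycles on 203 points, sign = (−1)^{203−10} = -1.
The Jacobi symbol (45|203) = -1 (Zolotarev) agrees.

-1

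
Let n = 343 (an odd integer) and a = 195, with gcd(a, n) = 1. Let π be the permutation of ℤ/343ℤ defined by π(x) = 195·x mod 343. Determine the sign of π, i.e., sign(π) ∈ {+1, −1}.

Start at x=197: 197 → 342 → 148 → 48 → 99 → 97 → 50 → … (one orbit).
46 cycles of lengths [14, 14, 14, 14, 14, 14, 14, 14, 14, 14, 14, 14, 14, 14, 14, 14, 14, 14, 14, 14, 14, 2, 2, 2, 2, 2, 2, 2, 2, 2, 2, 2, 2, 2, 2, 2, 2, 2, 2, 2, 2, 2, 2, 2, 2, 1].
With 46 cycles on 343 points, sign = (−1)^{343−46} = -1.
The Jacobi symbol (195|343) = -1 (Zolotarev) agrees.

-1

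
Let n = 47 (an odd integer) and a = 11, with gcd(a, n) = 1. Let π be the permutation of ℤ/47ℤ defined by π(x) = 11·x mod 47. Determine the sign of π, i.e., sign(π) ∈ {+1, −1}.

Trace 33: π^k(33) = [33, 34, 45, 25, 40, 17, 46] for k=0..6.
Decompose π into cycles: lengths [46, 1] (2 cycles, including the fixed point 0).
n − c = 47 − 2 = 45; sign = (−1)^45 = -1.
Zolotarev: (11|47) = -1, matching the cycle-count sign.

-1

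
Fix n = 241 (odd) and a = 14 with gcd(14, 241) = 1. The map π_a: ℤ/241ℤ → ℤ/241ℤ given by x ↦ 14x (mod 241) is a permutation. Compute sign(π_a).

-1

Trace 44: π^k(44) = [44, 134, 189, 236, 171, 225, 17] for k=0..6.
Cycle lengths of π_14 on ℤ/241ℤ: [240, 1]; 2 cycles in total.
2 cycles on 241: each ℓ→(−1)^(ℓ−1), product (−1)^239 = -1.
(14|241)_J = -1 (Zolotarev's lemma cross-check).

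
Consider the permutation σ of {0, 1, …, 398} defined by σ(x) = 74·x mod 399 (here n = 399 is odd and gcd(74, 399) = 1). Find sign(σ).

-1

Start at x=1: 1 → 74 → 289 → 239 → 130 → 44 → 64 → … (one orbit).
Cycle lengths of π_74 on ℤ/399ℤ: [18, 18, 18, 18, 18, 18, 18, 18, 18, 18, 18, 18, 18, 18, 9, 9, 9, 9, 9, 9, 9, 9, 9, 9, 9, 9, 9, 9, 6, 6, 3, 3, 2, 1]; 34 cycles in total.
sign(π) = (−1)^{n − #cycles} = (−1)^{399−34} = (−1)^365 = -1.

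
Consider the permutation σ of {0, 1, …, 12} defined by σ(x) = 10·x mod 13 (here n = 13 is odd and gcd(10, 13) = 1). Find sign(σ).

+1

Orbit of 9 under x↦10x: [9, 12, 3, 4, 1, 10]… (length divides ord_13(10)).
The orbit structure of x ↦ 10x mod 13: 3 orbits of sizes [6, 6, 1].
With 3 cycles on 13 points, sign = (−1)^{13−3} = +1.
Via Zolotarev, sign(π_{10}) = (10|13) = +1.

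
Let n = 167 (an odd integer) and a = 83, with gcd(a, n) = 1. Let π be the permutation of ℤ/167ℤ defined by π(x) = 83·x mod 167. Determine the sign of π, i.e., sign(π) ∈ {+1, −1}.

-1

Orbit of 35 under x↦83x: [35, 66, 134, 100, 117, 25, 71]… (length divides ord_167(83)).
2 cycles of lengths [166, 1].
sign(π) = (−1)^{n − #cycles} = (−1)^{167−2} = (−1)^165 = -1.
(83|167)_J = -1 (Zolotarev's lemma cross-check).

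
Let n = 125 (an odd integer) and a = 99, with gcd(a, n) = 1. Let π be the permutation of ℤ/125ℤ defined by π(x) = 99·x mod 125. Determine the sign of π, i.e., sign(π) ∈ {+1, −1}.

+1

Start at x=74: 74 → 76 → 24 → 1 → 99 → 51 → 49 → … (one orbit).
The orbit structure of x ↦ 99x mod 125: 23 orbits of sizes [10, 10, 10, 10, 10, 10, 10, 10, 10, 10, 2, 2, 2, 2, 2, 2, 2, 2, 2, 2, 2, 2, 1].
Σ(ℓ_i−1) = 125−23 = 102; sign = (−1)^102 = +1.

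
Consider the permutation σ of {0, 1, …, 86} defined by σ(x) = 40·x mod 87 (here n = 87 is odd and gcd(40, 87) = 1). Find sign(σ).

-1

Trace 13: π^k(13) = [13, 85, 7, 19, 64, 37, 1] for k=0..6.
The orbit structure of x ↦ 40x mod 87: 6 orbits of sizes [28, 28, 28, 1, 1, 1].
Σ(ℓ_i−1) = 87−6 = 81; sign = (−1)^81 = -1.
Via Zolotarev, sign(π_{40}) = (40|87) = -1.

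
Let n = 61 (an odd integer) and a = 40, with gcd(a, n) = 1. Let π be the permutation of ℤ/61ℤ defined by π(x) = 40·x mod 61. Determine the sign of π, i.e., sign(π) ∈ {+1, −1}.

-1

Orbit of 48 under x↦40x: [48, 29, 1, 40, 14, 11, 13]… (length divides ord_61(40)).
π_40 has 6 disjoint cycles with lengths [12, 12, 12, 12, 12, 1] on {0,…,60}.
n − c = 61 − 6 = 55; sign = (−1)^55 = -1.
The Jacobi symbol (40|61) = -1 (Zolotarev) agrees.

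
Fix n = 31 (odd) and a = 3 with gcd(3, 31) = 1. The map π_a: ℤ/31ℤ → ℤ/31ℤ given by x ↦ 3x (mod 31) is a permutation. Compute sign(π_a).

Orbit of 23 under x↦3x: [23, 7, 21, 1, 3, 9, 27]… (length divides ord_31(3)).
Cycle type of π: 30 + 1; total 2 cycles.
n − c = 31 − 2 = 29; sign = (−1)^29 = -1.
Via Zolotarev, sign(π_{3}) = (3|31) = -1.

-1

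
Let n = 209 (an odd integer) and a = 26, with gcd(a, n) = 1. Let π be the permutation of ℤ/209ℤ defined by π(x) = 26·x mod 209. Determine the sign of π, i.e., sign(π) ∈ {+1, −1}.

Start at x=144: 144 → 191 → 159 → 163 → 58 → 45 → 125 → … (one orbit).
Cycle type of π: 15×12 + 5×2 + 3×6 + 1; total 21 cycles.
With 21 cycles on 209 points, sign = (−1)^{209−21} = +1.
The Jacobi symbol (26|209) = +1 (Zolotarev) agrees.

+1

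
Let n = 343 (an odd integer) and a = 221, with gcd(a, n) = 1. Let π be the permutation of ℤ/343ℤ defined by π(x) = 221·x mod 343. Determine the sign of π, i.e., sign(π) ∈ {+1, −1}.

+1

Trace 32: π^k(32) = [32, 212, 204, 151, 100, 148, 123] for k=0..6.
Cycle type of π: 147×2 + 21×2 + 3×2 + 1; total 7 cycles.
sign(π) = (−1)^{n − #cycles} = (−1)^{343−7} = (−1)^336 = +1.
Zolotarev: (221|343) = +1, matching the cycle-count sign.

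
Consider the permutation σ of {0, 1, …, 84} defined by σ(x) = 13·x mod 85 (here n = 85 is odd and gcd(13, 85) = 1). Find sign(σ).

-1

Start at x=1: 1 → 13 → 84 → 72 → 1 (one orbit).
Cycle type of π: 4×21 + 1; total 22 cycles.
Σ(ℓ_i−1) = 85−22 = 63; sign = (−1)^63 = -1.
The Jacobi symbol (13|85) = -1 (Zolotarev) agrees.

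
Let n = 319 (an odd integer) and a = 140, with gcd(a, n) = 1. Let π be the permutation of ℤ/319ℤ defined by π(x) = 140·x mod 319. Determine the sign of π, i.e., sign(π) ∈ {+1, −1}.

Start at x=262: 262 → 314 → 257 → 252 → 190 → 123 → 313 → … (one orbit).
The orbit structure of x ↦ 140x mod 319: 10 orbits of sizes [70, 70, 70, 70, 10, 7, 7, 7, 7, 1].
319 − 10 = 309 transpositions; sign(π) = (−1)^309 = -1.
Zolotarev: (140|319) = -1, matching the cycle-count sign.

-1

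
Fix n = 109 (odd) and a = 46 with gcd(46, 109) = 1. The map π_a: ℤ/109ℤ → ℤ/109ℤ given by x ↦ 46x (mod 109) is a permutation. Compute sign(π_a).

+1

Start at x=1: 1 → 46 → 45 → 108 → 63 → 64 → 1 (one orbit).
Cycle type of π: 6×18 + 1; total 19 cycles.
With 19 cycles on 109 points, sign = (−1)^{109−19} = +1.
The Jacobi symbol (46|109) = +1 (Zolotarev) agrees.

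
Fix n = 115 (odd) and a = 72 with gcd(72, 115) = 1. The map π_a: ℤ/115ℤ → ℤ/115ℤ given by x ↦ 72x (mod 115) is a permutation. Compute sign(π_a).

Start at x=82: 82 → 39 → 48 → 6 → 87 → 54 → 93 → … (one orbit).
6 cycles of lengths [44, 44, 11, 11, 4, 1].
Σ(ℓ_i−1) = 115−6 = 109; sign = (−1)^109 = -1.

-1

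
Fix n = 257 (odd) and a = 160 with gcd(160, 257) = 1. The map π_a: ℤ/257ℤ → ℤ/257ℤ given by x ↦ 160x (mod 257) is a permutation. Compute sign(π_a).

Orbit of 229 under x↦160x: [229, 146, 230, 49, 130, 240, 107]… (length divides ord_257(160)).
Cycle lengths of π_160 on ℤ/257ℤ: [256, 1]; 2 cycles in total.
n − c = 257 − 2 = 255; sign = (−1)^255 = -1.

-1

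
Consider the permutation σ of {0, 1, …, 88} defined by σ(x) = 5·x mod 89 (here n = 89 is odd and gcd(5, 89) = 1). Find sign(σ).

Orbit of 85 under x↦5x: [85, 69, 78, 34, 81, 49, 67]… (length divides ord_89(5)).
Decompose π into cycles: lengths [44, 44, 1] (3 cycles, including the fixed point 0).
Σ(ℓ_i−1) = 89−3 = 86; sign = (−1)^86 = +1.
Check: (5/89) = +1 by Zolotarev.

+1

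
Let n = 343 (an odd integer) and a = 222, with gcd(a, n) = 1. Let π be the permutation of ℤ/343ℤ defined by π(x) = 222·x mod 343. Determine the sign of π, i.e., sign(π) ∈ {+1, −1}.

Start at x=284: 284 → 279 → 198 → 52 → 225 → 215 → 53 → … (one orbit).
The orbit structure of x ↦ 222x mod 343: 4 orbits of sizes [294, 42, 6, 1].
343 − 4 = 339 transpositions; sign(π) = (−1)^339 = -1.
Via Zolotarev, sign(π_{222}) = (222|343) = -1.

-1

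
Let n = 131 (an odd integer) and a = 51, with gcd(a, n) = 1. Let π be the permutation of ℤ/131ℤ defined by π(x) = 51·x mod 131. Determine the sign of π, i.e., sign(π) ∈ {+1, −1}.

-1

Start at x=39: 39 → 24 → 45 → 68 → 62 → 18 → 1 → … (one orbit).
6 cycles of lengths [26, 26, 26, 26, 26, 1].
With 6 cycles on 131 points, sign = (−1)^{131−6} = -1.
Zolotarev: (51|131) = -1, matching the cycle-count sign.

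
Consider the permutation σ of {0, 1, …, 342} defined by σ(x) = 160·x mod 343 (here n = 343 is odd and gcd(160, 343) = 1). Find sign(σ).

Orbit of 111 under x↦160x: [111, 267, 188, 239, 167, 309, 48]… (length divides ord_343(160)).
Cycle type of π: 98×3 + 14×3 + 2×3 + 1; total 10 cycles.
sign(π) = (−1)^{n − #cycles} = (−1)^{343−10} = (−1)^333 = -1.

-1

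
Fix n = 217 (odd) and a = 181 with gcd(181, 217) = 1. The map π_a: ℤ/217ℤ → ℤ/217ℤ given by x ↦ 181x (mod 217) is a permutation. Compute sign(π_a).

Start at x=181: 181 → 211 → 216 → 36 → 6 → 1 → 181 (one orbit).
The orbit structure of x ↦ 181x mod 217: 39 orbits of sizes [6, 6, 6, 6, 6, 6, 6, 6, 6, 6, 6, 6, 6, 6, 6, 6, 6, 6, 6, 6, 6, 6, 6, 6, 6, 6, 6, 6, 6, 6, 6, 6, 6, 6, 6, 2, 2, 2, 1].
Σ(ℓ_i−1) = 217−39 = 178; sign = (−1)^178 = +1.

+1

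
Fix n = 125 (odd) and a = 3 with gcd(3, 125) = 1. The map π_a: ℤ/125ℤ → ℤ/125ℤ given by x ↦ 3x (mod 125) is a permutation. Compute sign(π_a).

-1

Trace 93: π^k(93) = [93, 29, 87, 11, 33, 99, 47] for k=0..6.
The orbit structure of x ↦ 3x mod 125: 4 orbits of sizes [100, 20, 4, 1].
Σ(ℓ_i−1) = 125−4 = 121; sign = (−1)^121 = -1.
Zolotarev: (3|125) = -1, matching the cycle-count sign.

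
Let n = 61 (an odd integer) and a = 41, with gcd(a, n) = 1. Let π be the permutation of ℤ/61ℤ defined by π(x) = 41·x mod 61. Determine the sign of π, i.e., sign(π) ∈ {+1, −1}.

+1

Orbit of 3 under x↦41x: [3, 1, 41, 34, 52, 58, 60]… (length divides ord_61(41)).
π_41 has 7 disjoint cycles with lengths [10, 10, 10, 10, 10, 10, 1] on {0,…,60}.
sign(π) = (−1)^{n − #cycles} = (−1)^{61−7} = (−1)^54 = +1.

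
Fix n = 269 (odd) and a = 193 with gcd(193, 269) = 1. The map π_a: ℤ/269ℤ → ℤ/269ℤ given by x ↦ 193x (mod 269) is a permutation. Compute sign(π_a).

-1

Orbit of 226 under x↦193x: [226, 40, 188, 238, 204, 98, 84]… (length divides ord_269(193)).
Decompose π into cycles: lengths [268, 1] (2 cycles, including the fixed point 0).
2 cycles on 269: each ℓ→(−1)^(ℓ−1), product (−1)^267 = -1.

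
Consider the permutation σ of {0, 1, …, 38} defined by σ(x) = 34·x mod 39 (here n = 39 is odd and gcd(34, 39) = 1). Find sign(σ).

Orbit of 31 under x↦34x: [31, 1, 34, 25]… (length divides ord_39(34)).
Cycle lengths of π_34 on ℤ/39ℤ: [4, 4, 4, 4, 4, 4, 4, 4, 4, 1, 1, 1]; 12 cycles in total.
Σ(ℓ_i−1) = 39−12 = 27; sign = (−1)^27 = -1.

-1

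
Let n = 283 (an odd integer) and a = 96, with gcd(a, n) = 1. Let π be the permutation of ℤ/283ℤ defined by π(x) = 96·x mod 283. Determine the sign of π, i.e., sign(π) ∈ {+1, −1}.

Orbit of 203 under x↦96x: [203, 244, 218, 269, 71, 24, 40]… (length divides ord_283(96)).
Cycle lengths of π_96 on ℤ/283ℤ: [141, 141, 1]; 3 cycles in total.
Σ(ℓ_i−1) = 283−3 = 280; sign = (−1)^280 = +1.

+1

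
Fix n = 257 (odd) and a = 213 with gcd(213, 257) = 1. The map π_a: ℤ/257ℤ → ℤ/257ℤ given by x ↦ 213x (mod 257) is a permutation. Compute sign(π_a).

+1

Trace 123: π^k(123) = [123, 242, 146, 1, 213, 137, 140] for k=0..6.
5 cycles of lengths [64, 64, 64, 64, 1].
5 cycles on 257: each ℓ→(−1)^(ℓ−1), product (−1)^252 = +1.
Check: (213/257) = +1 by Zolotarev.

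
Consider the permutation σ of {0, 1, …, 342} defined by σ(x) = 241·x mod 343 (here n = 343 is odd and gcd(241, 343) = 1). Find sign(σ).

Orbit of 263 under x↦241x: [263, 271, 141, 24, 296, 335, 130]… (length divides ord_343(241)).
Decompose π into cycles: lengths [294, 42, 6, 1] (4 cycles, including the fixed point 0).
With 4 cycles on 343 points, sign = (−1)^{343−4} = -1.

-1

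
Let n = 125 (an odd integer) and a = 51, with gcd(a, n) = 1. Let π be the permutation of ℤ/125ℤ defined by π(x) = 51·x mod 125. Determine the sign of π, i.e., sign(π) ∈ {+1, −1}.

+1

Trace 51: π^k(51) = [51, 101, 26, 76, 1] for k=0..4.
45 cycles of lengths [5, 5, 5, 5, 5, 5, 5, 5, 5, 5, 5, 5, 5, 5, 5, 5, 5, 5, 5, 5, 1, 1, 1, 1, 1, 1, 1, 1, 1, 1, 1, 1, 1, 1, 1, 1, 1, 1, 1, 1, 1, 1, 1, 1, 1].
With 45 cycles on 125 points, sign = (−1)^{125−45} = +1.
Zolotarev: (51|125) = +1, matching the cycle-count sign.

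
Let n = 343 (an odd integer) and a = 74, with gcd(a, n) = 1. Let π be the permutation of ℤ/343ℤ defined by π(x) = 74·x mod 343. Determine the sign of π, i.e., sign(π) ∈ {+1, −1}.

+1

Start at x=65: 65 → 8 → 249 → 247 → 99 → 123 → 184 → … (one orbit).
Decompose π into cycles: lengths [147, 147, 21, 21, 3, 3, 1] (7 cycles, including the fixed point 0).
sign(π) = (−1)^{n − #cycles} = (−1)^{343−7} = (−1)^336 = +1.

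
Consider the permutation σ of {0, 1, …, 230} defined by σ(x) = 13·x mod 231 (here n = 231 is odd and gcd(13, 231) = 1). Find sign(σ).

+1

Start at x=64: 64 → 139 → 190 → 160 → 1 → 13 → 169 → … (one orbit).
33 cycles of lengths [10, 10, 10, 10, 10, 10, 10, 10, 10, 10, 10, 10, 10, 10, 10, 10, 10, 10, 10, 10, 10, 2, 2, 2, 2, 2, 2, 2, 2, 2, 1, 1, 1].
With 33 cycles on 231 points, sign = (−1)^{231−33} = +1.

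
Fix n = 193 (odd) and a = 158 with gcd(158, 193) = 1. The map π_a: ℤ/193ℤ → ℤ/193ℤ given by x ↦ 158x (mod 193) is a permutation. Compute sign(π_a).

-1

Start at x=164: 164 → 50 → 180 → 69 → 94 → 184 → 122 → … (one orbit).
Cycle type of π: 64×3 + 1; total 4 cycles.
sign(π) = (−1)^{n − #cycles} = (−1)^{193−4} = (−1)^189 = -1.
Via Zolotarev, sign(π_{158}) = (158|193) = -1.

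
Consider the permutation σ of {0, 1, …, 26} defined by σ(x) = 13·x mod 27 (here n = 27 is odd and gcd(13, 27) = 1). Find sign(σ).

+1

Trace 10: π^k(10) = [10, 22, 16, 19, 4, 25, 1] for k=0..6.
π_13 has 7 disjoint cycles with lengths [9, 9, 3, 3, 1, 1, 1] on {0,…,26}.
7 cycles on 27: each ℓ→(−1)^(ℓ−1), product (−1)^20 = +1.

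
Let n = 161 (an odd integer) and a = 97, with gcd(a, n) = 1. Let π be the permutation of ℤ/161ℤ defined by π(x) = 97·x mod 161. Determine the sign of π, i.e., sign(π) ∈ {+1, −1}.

+1

Start at x=127: 127 → 83 → 1 → 97 → 71 → 125 → 50 → … (one orbit).
The orbit structure of x ↦ 97x mod 161: 11 orbits of sizes [22, 22, 22, 22, 22, 22, 22, 2, 2, 2, 1].
Σ(ℓ_i−1) = 161−11 = 150; sign = (−1)^150 = +1.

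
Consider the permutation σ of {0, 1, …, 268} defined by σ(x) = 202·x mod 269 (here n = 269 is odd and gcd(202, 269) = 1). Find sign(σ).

Orbit of 55 under x↦202x: [55, 81, 222, 190, 182, 180, 45]… (length divides ord_269(202)).
Cycle lengths of π_202 on ℤ/269ℤ: [134, 134, 1]; 3 cycles in total.
With 3 cycles on 269 points, sign = (−1)^{269−3} = +1.

+1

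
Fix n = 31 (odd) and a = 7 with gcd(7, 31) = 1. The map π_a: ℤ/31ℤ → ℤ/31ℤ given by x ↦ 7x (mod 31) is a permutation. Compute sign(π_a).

Trace 1: π^k(1) = [1, 7, 18, 2, 14, 5, 4] for k=0..6.
3 cycles of lengths [15, 15, 1].
3 cycles on 31: each ℓ→(−1)^(ℓ−1), product (−1)^28 = +1.

+1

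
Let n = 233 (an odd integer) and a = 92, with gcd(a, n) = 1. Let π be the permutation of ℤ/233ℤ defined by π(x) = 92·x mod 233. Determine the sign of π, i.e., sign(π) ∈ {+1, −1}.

Start at x=175: 175 → 23 → 19 → 117 → 46 → 38 → 1 → … (one orbit).
Cycle type of π: 29×8 + 1; total 9 cycles.
With 9 cycles on 233 points, sign = (−1)^{233−9} = +1.

+1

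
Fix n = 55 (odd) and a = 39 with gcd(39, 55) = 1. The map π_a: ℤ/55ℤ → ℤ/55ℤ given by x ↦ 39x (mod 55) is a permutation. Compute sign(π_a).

-1

Orbit of 54 under x↦39x: [54, 16, 19, 26, 24, 1, 39]… (length divides ord_55(39)).
Cycle type of π: 10×5 + 2×2 + 1; total 8 cycles.
8 cycles on 55: each ℓ→(−1)^(ℓ−1), product (−1)^47 = -1.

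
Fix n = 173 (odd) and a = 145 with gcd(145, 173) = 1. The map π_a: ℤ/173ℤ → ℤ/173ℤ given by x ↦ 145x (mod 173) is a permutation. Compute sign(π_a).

Trace 38: π^k(38) = [38, 147, 36, 30, 25, 165, 51] for k=0..6.
Cycle type of π: 172 + 1; total 2 cycles.
173 − 2 = 171 transpositions; sign(π) = (−1)^171 = -1.

-1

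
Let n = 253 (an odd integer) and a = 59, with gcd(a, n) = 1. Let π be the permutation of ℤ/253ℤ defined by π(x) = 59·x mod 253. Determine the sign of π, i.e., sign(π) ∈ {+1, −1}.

Start at x=119: 119 → 190 → 78 → 48 → 49 → 108 → 47 → … (one orbit).
9 cycles of lengths [55, 55, 55, 55, 11, 11, 5, 5, 1].
With 9 cycles on 253 points, sign = (−1)^{253−9} = +1.

+1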